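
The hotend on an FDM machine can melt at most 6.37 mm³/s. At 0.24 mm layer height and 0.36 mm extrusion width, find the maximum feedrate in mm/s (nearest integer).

74 mm/s

A = 0.24 × 0.36 = 0.0864 mm².
Max speed = 6.37 / 0.0864 = 73.73 ≈ 74 mm/s.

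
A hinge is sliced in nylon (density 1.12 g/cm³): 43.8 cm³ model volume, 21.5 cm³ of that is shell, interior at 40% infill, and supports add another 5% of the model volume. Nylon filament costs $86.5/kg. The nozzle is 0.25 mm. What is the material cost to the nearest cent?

Infill region: 43.8 − 21.5 → 22.3 cm³.
Deposited infill: 0.40 × 22.3 → 8.92 cm³.
Support: 0.05 × 43.8 → 2.19 cm³.
Deposited volume = 21.5 + 8.92 + 2.19 = 32.61 cm³.
Mass: 32.61 × 1.12 → 36.5232 g.
Cost = 36.5232 g / 1000 × $86.5/kg = $3.16.

$3.16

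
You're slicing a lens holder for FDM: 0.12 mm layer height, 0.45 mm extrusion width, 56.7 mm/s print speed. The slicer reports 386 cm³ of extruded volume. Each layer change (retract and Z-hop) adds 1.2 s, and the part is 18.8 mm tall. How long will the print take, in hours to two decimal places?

35.07 hours

Line area = 0.12 × 0.45, so 0.054 mm².
Total extruded path = 386000/0.054 = 7148148.1 mm.
Time extruding: 7148148.1 / 56.7 → 126069.6 s.
Layer count = ceil(18.8 / 0.12) = 157.
Layer-change overhead: 157 × 1.2 → 188.4 s.
Altogether 126069.6 + 188.4 = 126258 s, i.e. 35.07 hours.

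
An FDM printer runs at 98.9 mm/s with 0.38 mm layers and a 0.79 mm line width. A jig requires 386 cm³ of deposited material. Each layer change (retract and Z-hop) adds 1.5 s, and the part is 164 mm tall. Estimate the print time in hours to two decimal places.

Extrusion cross-section = 0.38 × 0.79 = 0.3002 mm².
Toolpath length = 386 cm³ / 0.3002 mm² = 386000 / 0.3002 = 1285809.5 mm.
Time extruding = 1285809.5 / 98.9, so 13001.1 s.
Layer count = ceil(164 / 0.38) = 432.
Non-print overhead: 432 × 1.5 → 648 s.
Altogether 13001.1 + 648 = 13649.1 s, i.e. 3.79 hours.

3.79 hours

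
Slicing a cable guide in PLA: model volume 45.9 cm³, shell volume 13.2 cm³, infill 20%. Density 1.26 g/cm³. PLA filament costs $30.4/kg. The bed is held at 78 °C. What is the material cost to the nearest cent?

Interior volume = 45.9 − 13.2 = 32.7 cm³.
Deposited infill = 0.20 × 32.7 = 6.54 cm³.
Deposited volume: 13.2 + 6.54 → 19.74 cm³.
Mass = 19.74 × 1.26, so 24.8724 g.
At $30.4/kg: 24.8724/1000 × 30.4 = $0.76.

$0.76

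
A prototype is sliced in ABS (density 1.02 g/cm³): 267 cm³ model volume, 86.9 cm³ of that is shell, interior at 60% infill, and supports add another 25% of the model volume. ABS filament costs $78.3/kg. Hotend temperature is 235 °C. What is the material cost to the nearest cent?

Volume inside the shell = 267 − 86.9, so 180.1 cm³.
Infill deposited: 0.60 × 180.1 → 108.06 cm³.
Support: 0.25 × 267 → 66.75 cm³.
Total extruded: 86.9 + 108.06 + 66.75 → 261.71 cm³.
Mass = 261.71 × 1.02, so 266.9442 g.
At $78.3/kg: 266.9442/1000 × 78.3 = $20.90.

$20.90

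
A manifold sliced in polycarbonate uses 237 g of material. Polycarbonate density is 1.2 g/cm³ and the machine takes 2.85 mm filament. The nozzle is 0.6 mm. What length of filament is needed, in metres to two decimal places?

Volume = 237 g / 1.2 g·cm⁻³ = 197.5 cm³ = 197500 mm³.
Filament cross-section = π × (2.85/2)² = 6.3794 mm².
Length = 197500 / 6.3794 = 30959.02 mm = 30.96 m.

30.96 m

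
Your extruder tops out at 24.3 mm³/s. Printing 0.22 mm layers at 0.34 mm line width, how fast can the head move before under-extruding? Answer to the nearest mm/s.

Bead cross-section: 0.22 × 0.34 → 0.0748 mm².
Max speed = 24.3 / 0.0748 = 324.87 ≈ 325 mm/s.

325 mm/s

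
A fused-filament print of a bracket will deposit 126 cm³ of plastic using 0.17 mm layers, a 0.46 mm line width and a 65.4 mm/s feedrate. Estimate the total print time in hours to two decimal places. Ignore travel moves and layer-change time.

Line area = 0.17 × 0.46, so 0.0782 mm².
Path length: 126000 mm³ / 0.0782 mm² → 1611253.2 mm.
Extrusion time = 1611253.2 / 65.4 = 24636.9 s.
Converting: 24636.9 s = 6.84 hours.

6.84 hours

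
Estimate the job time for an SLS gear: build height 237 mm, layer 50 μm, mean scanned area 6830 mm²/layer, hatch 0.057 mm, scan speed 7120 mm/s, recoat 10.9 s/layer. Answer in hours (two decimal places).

Number of layers: 237 / 0.05 → 4740 (rounded up).
Per-layer scan distance: 6830 / 0.057 → 119824.6 mm.
Scan time per layer: 119824.6 / 7120 → 16.8293 s.
Layer cycle = 16.8293 + 10.9 = 27.7293 s.
Build time = 4740 × 27.7293 = 131436.882 s = 36.51 hours.

36.51 hours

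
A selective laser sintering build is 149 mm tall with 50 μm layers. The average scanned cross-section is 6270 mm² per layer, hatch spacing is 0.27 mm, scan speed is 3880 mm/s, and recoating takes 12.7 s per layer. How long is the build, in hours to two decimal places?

15.47 hours

Number of layers: 149 / 0.05 → 2980 (rounded up).
Per-layer scan distance = 6270 / 0.27 = 23222.2 mm.
Scan time per layer: 23222.2 / 3880 → 5.9851 s.
Time per layer: 5.9851 + 12.7 → 18.6851 s.
2980 layers × 18.6851 s/layer = 55681.598 s, i.e. 15.47 hours.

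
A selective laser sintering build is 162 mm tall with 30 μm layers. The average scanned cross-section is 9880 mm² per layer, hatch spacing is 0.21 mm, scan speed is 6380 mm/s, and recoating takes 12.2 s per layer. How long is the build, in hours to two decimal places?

29.36 hours

Number of layers: 162 / 0.03 → 5400 (rounded up).
Per-layer scan distance: 9880 / 0.21 → 47047.6 mm.
Laser time per layer: 47047.6 / 6380 → 7.3742 s.
Layer cycle = 7.3742 + 12.2 = 19.5742 s.
5400 layers × 19.5742 s/layer = 105700.68 s, i.e. 29.36 hours.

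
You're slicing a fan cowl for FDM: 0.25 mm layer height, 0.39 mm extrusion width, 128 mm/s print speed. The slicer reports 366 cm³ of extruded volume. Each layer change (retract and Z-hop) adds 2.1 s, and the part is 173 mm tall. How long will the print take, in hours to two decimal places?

Bead cross-section = 0.25 × 0.39 = 0.0975 mm².
Toolpath length = 366 cm³ / 0.0975 mm² = 366000 / 0.0975 = 3753846.2 mm.
Time extruding = 3753846.2 / 128, so 29326.9 s.
Number of layers: 173 / 0.25 → 692 (rounded up).
Z-hop total = 692 × 2.1 = 1453.2 s.
Altogether 29326.9 + 1453.2 = 30780.1 s, i.e. 8.55 hours.

8.55 hours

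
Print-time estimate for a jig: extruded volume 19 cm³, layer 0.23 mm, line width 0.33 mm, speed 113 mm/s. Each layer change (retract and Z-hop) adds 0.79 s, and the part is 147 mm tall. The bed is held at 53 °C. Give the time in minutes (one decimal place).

Line area = 0.23 × 0.33, so 0.0759 mm².
Total extruded path = 19000/0.0759 = 250329.4 mm.
Print-move time: 250329.4 / 113 → 2215.3 s.
Number of layers: 147 / 0.23 → 640 (rounded up).
Layer-change overhead = 640 × 0.79, so 505.6 s.
Altogether 2215.3 + 505.6 = 2720.9 s, i.e. 45.3 minutes.

45.3 minutes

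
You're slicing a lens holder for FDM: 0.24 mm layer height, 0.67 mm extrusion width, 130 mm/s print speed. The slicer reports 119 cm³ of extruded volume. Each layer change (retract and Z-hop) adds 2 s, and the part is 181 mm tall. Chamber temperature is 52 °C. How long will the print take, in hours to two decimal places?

Bead cross-section = 0.24 × 0.67 = 0.1608 mm².
Path length: 119000 mm³ / 0.1608 mm² → 740049.8 mm.
Print-move time = 740049.8 / 130 = 5692.7 s.
Number of layers: 181 / 0.24 → 755 (rounded up).
Layer-change overhead = 755 × 2, so 1510 s.
Total = 5692.7 + 1510 = 7202.7 s = 2.00 hours.

2.00 hours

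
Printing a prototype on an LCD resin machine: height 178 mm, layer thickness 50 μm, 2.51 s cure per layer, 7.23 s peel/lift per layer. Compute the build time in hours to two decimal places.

9.63 hours

Layers = ⌈178/0.05⌉ = 3560.
Each layer takes = 2.51 + 7.23 = 9.74 s.
Build time: 3560 × 9.74 s = 34674.4 s, i.e. 9.63 hours.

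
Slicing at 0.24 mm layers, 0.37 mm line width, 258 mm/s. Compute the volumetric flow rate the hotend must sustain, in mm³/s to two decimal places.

Bead cross-section: 0.24 × 0.37 → 0.0888 mm².
Volumetric flow = 258 × 0.0888 = 22.91 mm³/s.

22.91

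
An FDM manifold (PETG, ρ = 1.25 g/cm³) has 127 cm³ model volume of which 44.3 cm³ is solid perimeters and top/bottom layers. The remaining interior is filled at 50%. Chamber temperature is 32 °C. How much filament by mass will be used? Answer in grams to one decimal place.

Infill region = 127 − 44.3 = 82.7 cm³.
Infill deposited: 0.50 × 82.7 → 41.35 cm³.
Total extruded: 44.3 + 41.35 → 85.65 cm³.
Mass: 85.65 × 1.25 → 107.0625 g.

107.1 g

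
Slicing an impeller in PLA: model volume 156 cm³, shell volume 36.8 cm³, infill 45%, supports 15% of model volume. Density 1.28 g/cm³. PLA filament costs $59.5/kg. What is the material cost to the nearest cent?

Volume inside the shell: 156 − 36.8 → 119.2 cm³.
Infill deposited = 0.45 × 119.2 = 53.64 cm³.
Support = 0.15 × 156 = 23.4 cm³.
Total extruded = 36.8 + 53.64 + 23.4 = 113.84 cm³.
Mass = 113.84 × 1.28, so 145.7152 g.
At $59.5/kg: 145.7152/1000 × 59.5 = $8.67.

$8.67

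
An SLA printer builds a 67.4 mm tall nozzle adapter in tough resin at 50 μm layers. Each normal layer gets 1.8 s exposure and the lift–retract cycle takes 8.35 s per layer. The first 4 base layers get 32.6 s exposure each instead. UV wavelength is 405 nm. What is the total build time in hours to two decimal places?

Layers = ⌈67.4/0.05⌉ = 1348.
Bottom layers = 4 × (32.6 + 8.35), so 163.8 s.
Remaining layers: 1344 × (1.8 + 8.35) → 13641.6 s.
Total = 163.8 + 13641.6 = 13805.4 s = 3.83 hours.

3.83 hours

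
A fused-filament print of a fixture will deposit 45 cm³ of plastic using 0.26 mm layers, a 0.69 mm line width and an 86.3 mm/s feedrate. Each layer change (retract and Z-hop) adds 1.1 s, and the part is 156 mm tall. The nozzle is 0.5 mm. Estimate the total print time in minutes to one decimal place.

59.4 minutes

Extrusion cross-section = 0.26 × 0.69, so 0.1794 mm².
Total extruded path = 45000/0.1794 = 250836.1 mm.
Time extruding = 250836.1 / 86.3, so 2906.6 s.
Number of layers: 156 / 0.26 → 600 (rounded up).
Layer-change overhead = 600 × 1.1 = 660 s.
Total = 2906.6 + 660 = 3566.6 s = 59.4 minutes.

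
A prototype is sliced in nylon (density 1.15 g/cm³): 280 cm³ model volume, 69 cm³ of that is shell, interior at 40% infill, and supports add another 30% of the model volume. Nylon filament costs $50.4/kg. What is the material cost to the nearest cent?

Infill region = 280 − 69 = 211 cm³.
Infill volume = 0.40 × 211 = 84.4 cm³.
Support: 0.30 × 280 → 84 cm³.
Total printed volume = 69 + 84.4 + 84 = 237.4 cm³.
Mass: 237.4 × 1.15 → 273.01 g.
At $50.4/kg: 273.01/1000 × 50.4 = $13.76.

$13.76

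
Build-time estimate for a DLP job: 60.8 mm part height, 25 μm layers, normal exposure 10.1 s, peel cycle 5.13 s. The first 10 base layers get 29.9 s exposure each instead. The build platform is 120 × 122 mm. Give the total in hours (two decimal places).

10.34 hours

Layer count = ceil(60.8 / 0.025) = 2432.
Bottom layers = 10 × (29.9 + 5.13), so 350.3 s.
Normal layers = 2422 × (10.1 + 5.13) = 36887.06 s.
Sum: 350.3 + 36887.06 = 37237.36 s → 10.34 hours.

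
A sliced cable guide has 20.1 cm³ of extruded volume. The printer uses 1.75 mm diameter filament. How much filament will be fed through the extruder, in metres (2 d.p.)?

8.36 m

A = π r² = π × 0.875² = 2.4053 mm².
L = 20100 mm³ / 2.4053 mm² = 8356.55 mm, i.e. 8.36 m.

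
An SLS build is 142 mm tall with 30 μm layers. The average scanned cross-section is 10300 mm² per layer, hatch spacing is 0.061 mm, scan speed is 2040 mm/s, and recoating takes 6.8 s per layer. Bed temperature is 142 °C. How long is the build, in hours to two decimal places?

Layer count = ceil(142 / 0.03) = 4734.
Scan path per layer = 10300 / 0.061 = 168852.5 mm.
Per-layer scan time = 168852.5 / 2040 = 82.7708 s.
Per-layer time = 82.7708 + 6.8 = 89.5708 s.
4734 layers × 89.5708 s/layer = 424028.1672 s, i.e. 117.79 hours.

117.79 hours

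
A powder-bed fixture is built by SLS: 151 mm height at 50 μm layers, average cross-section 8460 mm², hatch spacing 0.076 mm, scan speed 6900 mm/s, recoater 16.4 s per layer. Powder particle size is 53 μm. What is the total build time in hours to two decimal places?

27.29 hours

Number of layers: 151 / 0.05 → 3020 (rounded up).
Scan path per layer = 8460 / 0.076 = 111315.8 mm.
Scan time per layer = 111315.8 / 6900, so 16.1327 s.
Per-layer time = 16.1327 + 16.4, so 32.5327 s.
Total: 3020 × 32.5327 s = 98248.754 s → 27.29 hours.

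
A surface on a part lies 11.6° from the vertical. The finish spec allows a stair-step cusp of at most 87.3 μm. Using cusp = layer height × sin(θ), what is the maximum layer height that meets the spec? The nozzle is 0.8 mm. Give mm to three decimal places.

t = h_c / sin θ = 0.0873 / 0.2011 = 0.434 mm.

0.434 mm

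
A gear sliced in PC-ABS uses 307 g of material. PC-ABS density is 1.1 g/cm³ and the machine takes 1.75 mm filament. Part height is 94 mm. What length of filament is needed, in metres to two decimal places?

Volume = 307 g / 1.1 g·cm⁻³ = 279.0909 cm³ = 279090.9 mm³.
Cross-section of 1.75 mm filament: π·(1.75/2)² = 2.4053 mm².
Length = 279090.9 / 2.4053 = 116031.64 mm = 116.03 m.

116.03 m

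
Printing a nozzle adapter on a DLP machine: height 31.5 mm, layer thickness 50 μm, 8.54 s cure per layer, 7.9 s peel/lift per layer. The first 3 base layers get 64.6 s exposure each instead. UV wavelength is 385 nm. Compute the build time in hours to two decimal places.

2.92 hours

Number of layers: 31.5 / 0.05 → 630 (rounded up).
Base layers = 3 × (64.6 + 7.9) = 217.5 s.
Remaining layers: 627 × (8.54 + 7.9) → 10307.88 s.
Sum: 217.5 + 10307.88 = 10525.38 s → 2.92 hours.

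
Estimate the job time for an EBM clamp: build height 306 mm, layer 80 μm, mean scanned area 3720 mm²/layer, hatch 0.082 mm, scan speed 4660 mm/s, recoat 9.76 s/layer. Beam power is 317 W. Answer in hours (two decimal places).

Number of layers: 306 / 0.08 → 3825 (rounded up).
Hatch length per layer = 3720 / 0.082, so 45365.9 mm.
Beam time per layer: 45365.9 / 4660 → 9.7352 s.
Per-layer time = 9.7352 + 9.76, so 19.4952 s.
Build time = 3825 × 19.4952 = 74569.14 s = 20.71 hours.

20.71 hours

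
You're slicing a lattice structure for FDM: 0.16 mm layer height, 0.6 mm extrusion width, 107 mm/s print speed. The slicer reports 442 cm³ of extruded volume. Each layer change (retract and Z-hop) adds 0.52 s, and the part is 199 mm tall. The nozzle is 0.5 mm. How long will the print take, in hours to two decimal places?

12.13 hours

Bead cross-section = 0.16 × 0.6 = 0.096 mm².
Total extruded path = 442000/0.096 = 4604166.7 mm.
Time extruding = 4604166.7 / 107 = 43029.6 s.
Layers = ⌈199/0.16⌉ = 1244.
Z-hop total: 1244 × 0.52 → 646.88 s.
Total = 43029.6 + 646.88 = 43676.48 s = 12.13 hours.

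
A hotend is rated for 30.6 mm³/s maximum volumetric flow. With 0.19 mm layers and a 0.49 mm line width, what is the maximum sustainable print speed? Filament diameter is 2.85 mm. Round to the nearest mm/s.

Extrusion cross-section: 0.19 × 0.49 → 0.0931 mm².
v_max = Q/A = 30.6/0.0931 = 328.68 mm/s → 329 mm/s.

329 mm/s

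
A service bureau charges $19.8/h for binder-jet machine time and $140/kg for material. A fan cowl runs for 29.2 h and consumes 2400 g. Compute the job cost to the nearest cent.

Machine-time cost = 19.8 × 29.2, so $578.16.
Feedstock cost: 140 × 2400/1000 → $336.00.
Job cost: 578.16 + 336.00 = $914.16.

$914.16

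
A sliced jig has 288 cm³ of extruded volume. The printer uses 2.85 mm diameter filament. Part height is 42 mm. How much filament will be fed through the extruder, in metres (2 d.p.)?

A = π r² = π × 1.425² = 6.3794 mm².
L = 288000 mm³ / 6.3794 mm² = 45145.31 mm, i.e. 45.15 m.

45.15 m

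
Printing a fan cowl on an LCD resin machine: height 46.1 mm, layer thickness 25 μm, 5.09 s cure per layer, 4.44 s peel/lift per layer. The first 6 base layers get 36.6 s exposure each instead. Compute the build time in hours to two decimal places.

4.93 hours

Number of layers: 46.1 / 0.025 → 1844 (rounded up).
Base layers = 6 × (36.6 + 4.44) = 246.24 s.
Regular layers = 1838 × (5.09 + 4.44) = 17516.14 s.
Total = 246.24 + 17516.14 = 17762.38 s = 4.93 hours.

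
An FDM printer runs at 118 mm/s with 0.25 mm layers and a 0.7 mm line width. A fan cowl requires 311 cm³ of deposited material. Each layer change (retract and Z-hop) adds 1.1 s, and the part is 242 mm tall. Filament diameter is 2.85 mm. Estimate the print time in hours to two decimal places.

4.48 hours

Extrusion cross-section = 0.25 × 0.7 = 0.175 mm².
Total extruded path = 311000/0.175 = 1777142.9 mm.
Extrusion time: 1777142.9 / 118 → 15060.5 s.
Number of layers: 242 / 0.25 → 968 (rounded up).
Non-print overhead: 968 × 1.1 → 1064.8 s.
Total = 15060.5 + 1064.8 = 16125.3 s = 4.48 hours.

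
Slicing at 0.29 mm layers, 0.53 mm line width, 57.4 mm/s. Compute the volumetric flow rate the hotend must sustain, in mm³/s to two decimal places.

8.82

A = 0.29 × 0.53, so 0.1537 mm².
Q = v·A = 57.4 × 0.1537 = 8.82 mm³/s.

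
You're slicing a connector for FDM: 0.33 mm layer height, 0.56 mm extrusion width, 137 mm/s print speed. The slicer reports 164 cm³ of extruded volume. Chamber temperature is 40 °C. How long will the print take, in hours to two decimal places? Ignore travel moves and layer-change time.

Extrusion cross-section = 0.33 × 0.56, so 0.1848 mm².
Path length: 164000 mm³ / 0.1848 mm² → 887445.9 mm.
Time extruding: 887445.9 / 137 → 6477.7 s.
That's 6477.7 s → 1.80 hours.

1.80 hours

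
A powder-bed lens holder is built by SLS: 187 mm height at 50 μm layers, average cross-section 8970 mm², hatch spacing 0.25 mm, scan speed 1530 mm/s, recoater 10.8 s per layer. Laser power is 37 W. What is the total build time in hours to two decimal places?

Layer count = ceil(187 / 0.05) = 3740.
Scan path per layer = 8970 / 0.25 = 35880 mm.
Scan time per layer = 35880 / 1530, so 23.451 s.
Per-layer time = 23.451 + 10.8, so 34.251 s.
3740 layers × 34.251 s/layer = 128098.74 s, i.e. 35.58 hours.

35.58 hours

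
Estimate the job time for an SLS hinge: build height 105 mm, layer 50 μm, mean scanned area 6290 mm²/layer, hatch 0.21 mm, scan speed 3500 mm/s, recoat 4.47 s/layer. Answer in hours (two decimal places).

Number of layers: 105 / 0.05 → 2100 (rounded up).
Per-layer scan distance = 6290 / 0.21, so 29952.4 mm.
Scan time per layer: 29952.4 / 3500 → 8.5578 s.
Per-layer time: 8.5578 + 4.47 → 13.0278 s.
Build time = 2100 × 13.0278 = 27358.38 s = 7.60 hours.

7.60 hours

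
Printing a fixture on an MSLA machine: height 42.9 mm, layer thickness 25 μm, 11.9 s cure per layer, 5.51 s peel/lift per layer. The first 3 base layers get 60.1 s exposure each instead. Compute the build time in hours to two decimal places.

Number of layers: 42.9 / 0.025 → 1716 (rounded up).
Bottom layers = 3 × (60.1 + 5.51), so 196.83 s.
Normal layers = 1713 × (11.9 + 5.51) = 29823.33 s.
Sum: 196.83 + 29823.33 = 30020.16 s → 8.34 hours.

8.34 hours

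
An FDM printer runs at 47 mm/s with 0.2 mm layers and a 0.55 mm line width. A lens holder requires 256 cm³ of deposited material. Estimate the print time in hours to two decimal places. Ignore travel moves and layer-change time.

Extrusion cross-section = 0.2 × 0.55, so 0.11 mm².
Total extruded path = 256000/0.11 = 2327272.7 mm.
Extrusion time = 2327272.7 / 47, so 49516.4 s.
49516.4 s = 13.75 hours.

13.75 hours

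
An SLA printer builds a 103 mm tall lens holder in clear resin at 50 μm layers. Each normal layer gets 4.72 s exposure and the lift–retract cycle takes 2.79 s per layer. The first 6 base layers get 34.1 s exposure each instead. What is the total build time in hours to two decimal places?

Number of layers: 103 / 0.05 → 2060 (rounded up).
Burn-in layers = 6 × (34.1 + 2.79) = 221.34 s.
Normal layers = 2054 × (4.72 + 2.79), so 15425.54 s.
Sum: 221.34 + 15425.54 = 15646.88 s → 4.35 hours.

4.35 hours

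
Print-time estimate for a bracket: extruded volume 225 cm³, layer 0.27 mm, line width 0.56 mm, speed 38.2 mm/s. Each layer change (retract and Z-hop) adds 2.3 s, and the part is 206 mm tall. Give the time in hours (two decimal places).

Line area: 0.27 × 0.56 → 0.1512 mm².
Path length: 225000 mm³ / 0.1512 mm² → 1488095.2 mm.
Extrusion time = 1488095.2 / 38.2 = 38955.4 s.
Number of layers: 206 / 0.27 → 763 (rounded up).
Layer-change overhead = 763 × 2.3, so 1754.9 s.
Total = 38955.4 + 1754.9 = 40710.3 s = 11.31 hours.

11.31 hours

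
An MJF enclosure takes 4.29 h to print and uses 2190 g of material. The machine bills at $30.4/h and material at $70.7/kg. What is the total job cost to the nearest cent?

Machine cost = 30.4 × 4.29, so $130.416.
Feedstock cost = 70.7 × 2190/1000, so $154.833.
Total = 130.416 + 154.833 = 285.249 ≈ $285.25.

$285.25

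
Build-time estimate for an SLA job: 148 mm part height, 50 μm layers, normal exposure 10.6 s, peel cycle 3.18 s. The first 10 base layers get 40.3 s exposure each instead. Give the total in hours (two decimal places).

Layer count = ceil(148 / 0.05) = 2960.
Base layers: 10 × (40.3 + 3.18) → 434.8 s.
Regular layers = 2950 × (10.6 + 3.18) = 40651 s.
Sum: 434.8 + 40651 = 41085.8 s → 11.41 hours.

11.41 hours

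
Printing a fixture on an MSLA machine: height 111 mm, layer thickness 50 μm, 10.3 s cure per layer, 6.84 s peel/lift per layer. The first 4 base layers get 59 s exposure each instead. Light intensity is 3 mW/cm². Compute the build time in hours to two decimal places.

10.62 hours

Number of layers: 111 / 0.05 → 2220 (rounded up).
Base layers: 4 × (59 + 6.84) → 263.36 s.
Regular layers = 2216 × (10.3 + 6.84) = 37982.24 s.
Sum: 263.36 + 37982.24 = 38245.6 s → 10.62 hours.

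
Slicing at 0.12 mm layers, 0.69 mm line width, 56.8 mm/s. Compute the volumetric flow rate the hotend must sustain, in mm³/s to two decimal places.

Bead cross-section = 0.12 × 0.69 = 0.0828 mm².
Volumetric flow = 56.8 × 0.0828 = 4.70 mm³/s.

4.70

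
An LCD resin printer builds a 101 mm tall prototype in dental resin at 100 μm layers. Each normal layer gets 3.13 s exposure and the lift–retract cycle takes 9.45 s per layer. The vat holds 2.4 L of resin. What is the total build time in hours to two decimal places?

3.53 hours

Layers = ⌈101/0.1⌉ = 1010.
Cycle time: 3.13 + 9.45 → 12.58 s.
Build time: 1010 × 12.58 s = 12705.8 s, i.e. 3.53 hours.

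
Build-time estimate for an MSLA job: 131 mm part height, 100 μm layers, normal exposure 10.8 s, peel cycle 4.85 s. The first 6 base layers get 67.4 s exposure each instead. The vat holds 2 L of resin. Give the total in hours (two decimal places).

Number of layers: 131 / 0.1 → 1310 (rounded up).
Base layers = 6 × (67.4 + 4.85), so 433.5 s.
Regular layers: 1304 × (10.8 + 4.85) → 20407.6 s.
Sum: 433.5 + 20407.6 = 20841.1 s → 5.79 hours.

5.79 hours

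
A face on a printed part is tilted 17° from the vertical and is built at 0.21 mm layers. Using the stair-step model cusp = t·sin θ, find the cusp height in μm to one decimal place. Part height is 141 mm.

61.4 μm

Cusp = layer height × sin(17°) = 0.21 × 0.2924 = 0.061404 mm = 61.4 μm.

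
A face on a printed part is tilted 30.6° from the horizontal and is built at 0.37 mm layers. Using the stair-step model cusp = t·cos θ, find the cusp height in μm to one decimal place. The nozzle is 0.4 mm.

318.5 μm

Cusp = layer height × cos(30.6°) = 0.37 × 0.8607 = 0.318459 mm = 318.5 μm.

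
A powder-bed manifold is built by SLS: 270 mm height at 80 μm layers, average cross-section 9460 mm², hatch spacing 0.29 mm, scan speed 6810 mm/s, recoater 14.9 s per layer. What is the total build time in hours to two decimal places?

18.46 hours

Layer count = ceil(270 / 0.08) = 3375.
Per-layer scan distance = 9460 / 0.29 = 32620.7 mm.
Laser time per layer: 32620.7 / 6810 → 4.7901 s.
Time per layer = 4.7901 + 14.9, so 19.6901 s.
3375 layers × 19.6901 s/layer = 66454.0875 s, i.e. 18.46 hours.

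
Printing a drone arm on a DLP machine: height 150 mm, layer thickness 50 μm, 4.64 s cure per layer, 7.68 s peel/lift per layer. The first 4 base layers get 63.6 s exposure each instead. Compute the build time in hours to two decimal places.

Number of layers: 150 / 0.05 → 3000 (rounded up).
Burn-in layers = 4 × (63.6 + 7.68) = 285.12 s.
Regular layers: 2996 × (4.64 + 7.68) → 36910.72 s.
Total = 285.12 + 36910.72 = 37195.84 s = 10.33 hours.

10.33 hours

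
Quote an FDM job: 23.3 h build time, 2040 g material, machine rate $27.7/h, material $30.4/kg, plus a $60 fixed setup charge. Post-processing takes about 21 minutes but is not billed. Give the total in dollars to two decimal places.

Time charge = 27.7 × 23.3 = $645.41.
Material cost = 30.4 × 2040/1000 = $62.016.
Total = 645.41 + 62.016 + 60 = 767.426 ≈ $767.43.

$767.43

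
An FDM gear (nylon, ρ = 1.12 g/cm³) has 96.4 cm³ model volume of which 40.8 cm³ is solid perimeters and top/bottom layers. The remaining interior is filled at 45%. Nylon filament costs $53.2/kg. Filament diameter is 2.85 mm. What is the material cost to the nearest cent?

$3.92

Volume inside the shell = 96.4 − 40.8, so 55.6 cm³.
Infill deposited = 0.45 × 55.6 = 25.02 cm³.
Total printed volume: 40.8 + 25.02 → 65.82 cm³.
Mass = 65.82 × 1.12, so 73.7184 g.
At $53.2/kg: 73.7184/1000 × 53.2 = $3.92.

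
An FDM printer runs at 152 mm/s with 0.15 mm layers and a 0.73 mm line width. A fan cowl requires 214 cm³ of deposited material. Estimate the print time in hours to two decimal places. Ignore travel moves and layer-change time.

3.57 hours

Line area: 0.15 × 0.73 → 0.1095 mm².
Path length: 214000 mm³ / 0.1095 mm² → 1954337.9 mm.
Print-move time: 1954337.9 / 152 → 12857.5 s.
In the requested units: 12857.5 s = 3.57 hours.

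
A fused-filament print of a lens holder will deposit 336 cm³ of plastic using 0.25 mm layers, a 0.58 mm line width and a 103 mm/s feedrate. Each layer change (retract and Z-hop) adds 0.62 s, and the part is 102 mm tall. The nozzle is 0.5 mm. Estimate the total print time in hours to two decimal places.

6.32 hours

Bead cross-section = 0.25 × 0.58, so 0.145 mm².
Total extruded path = 336000/0.145 = 2317241.4 mm.
Extrusion time = 2317241.4 / 103 = 22497.5 s.
Number of layers: 102 / 0.25 → 408 (rounded up).
Non-print overhead = 408 × 0.62 = 252.96 s.
Total = 22497.5 + 252.96 = 22750.46 s = 6.32 hours.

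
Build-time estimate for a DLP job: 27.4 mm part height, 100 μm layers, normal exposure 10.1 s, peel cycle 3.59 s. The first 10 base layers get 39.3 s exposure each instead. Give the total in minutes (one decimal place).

67.4 minutes

Number of layers: 27.4 / 0.1 → 274 (rounded up).
Base layers = 10 × (39.3 + 3.59), so 428.9 s.
Remaining layers = 264 × (10.1 + 3.59) = 3614.16 s.
Sum: 428.9 + 3614.16 = 4043.06 s → 67.4 minutes.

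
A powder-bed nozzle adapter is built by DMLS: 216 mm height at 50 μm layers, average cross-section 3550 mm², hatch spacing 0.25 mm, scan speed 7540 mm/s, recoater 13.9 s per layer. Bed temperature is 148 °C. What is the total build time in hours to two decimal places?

18.94 hours

Layer count = ceil(216 / 0.05) = 4320.
Scan path per layer: 3550 / 0.25 → 14200 mm.
Scan time per layer = 14200 / 7540 = 1.8833 s.
Time per layer: 1.8833 + 13.9 → 15.7833 s.
4320 layers × 15.7833 s/layer = 68183.856 s, i.e. 18.94 hours.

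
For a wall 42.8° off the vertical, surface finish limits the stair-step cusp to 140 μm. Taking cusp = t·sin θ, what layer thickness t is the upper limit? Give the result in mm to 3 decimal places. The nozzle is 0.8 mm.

sin(42.8°) = 0.6794; t_max = 0.14/0.6794 = 0.206 mm.

0.206 mm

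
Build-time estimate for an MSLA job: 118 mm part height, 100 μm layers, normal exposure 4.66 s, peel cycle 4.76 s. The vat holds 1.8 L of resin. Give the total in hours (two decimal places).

3.09 hours

Layer count = ceil(118 / 0.1) = 1180.
Cycle time = 4.66 + 4.76 = 9.42 s.
Total = 1180 × 9.42 = 11115.6 s = 3.09 hours.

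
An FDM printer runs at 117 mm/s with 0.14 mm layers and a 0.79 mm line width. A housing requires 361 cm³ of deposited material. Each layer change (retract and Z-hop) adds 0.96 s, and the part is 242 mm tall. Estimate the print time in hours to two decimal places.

8.21 hours

Extrusion cross-section = 0.14 × 0.79 = 0.1106 mm².
Path length: 361000 mm³ / 0.1106 mm² → 3264014.5 mm.
Extrusion time = 3264014.5 / 117, so 27897.6 s.
Layer count = ceil(242 / 0.14) = 1729.
Layer-change overhead: 1729 × 0.96 → 1659.84 s.
Total = 27897.6 + 1659.84 = 29557.44 s = 8.21 hours.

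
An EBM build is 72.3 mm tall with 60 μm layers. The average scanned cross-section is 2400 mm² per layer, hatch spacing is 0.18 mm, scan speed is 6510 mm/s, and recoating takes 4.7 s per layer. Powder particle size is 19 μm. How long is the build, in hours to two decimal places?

Layer count = ceil(72.3 / 0.06) = 1205.
Scan path per layer = 2400 / 0.18, so 13333.3 mm.
Scan time per layer = 13333.3 / 6510, so 2.0481 s.
Time per layer = 2.0481 + 4.7 = 6.7481 s.
Build time = 1205 × 6.7481 = 8131.4605 s = 2.26 hours.

2.26 hours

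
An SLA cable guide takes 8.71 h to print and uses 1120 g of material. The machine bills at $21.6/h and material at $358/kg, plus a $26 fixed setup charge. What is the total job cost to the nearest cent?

$615.10

Machine-time cost: 21.6 × 8.71 → $188.136.
Material charge = 358 × 1120/1000 = $400.96.
Total = 188.136 + 400.96 + 26 = 615.096 ≈ $615.10.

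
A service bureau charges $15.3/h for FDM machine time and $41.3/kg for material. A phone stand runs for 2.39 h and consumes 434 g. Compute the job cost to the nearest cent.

Machine-time cost = 15.3 × 2.39, so $36.567.
Material charge = 41.3 × 434/1000, so $17.9242.
Total = 36.567 + 17.9242 = 54.4912 ≈ $54.49.

$54.49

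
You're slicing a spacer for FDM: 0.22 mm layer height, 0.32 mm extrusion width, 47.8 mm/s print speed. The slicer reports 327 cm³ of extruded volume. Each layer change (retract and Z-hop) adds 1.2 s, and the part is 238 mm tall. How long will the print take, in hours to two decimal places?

Bead cross-section = 0.22 × 0.32 = 0.0704 mm².
Toolpath length = 327 cm³ / 0.0704 mm² = 327000 / 0.0704 = 4644886.4 mm.
Extrusion time = 4644886.4 / 47.8 = 97173.4 s.
Number of layers: 238 / 0.22 → 1082 (rounded up).
Z-hop total = 1082 × 1.2 = 1298.4 s.
Altogether 97173.4 + 1298.4 = 98471.8 s, i.e. 27.35 hours.

27.35 hours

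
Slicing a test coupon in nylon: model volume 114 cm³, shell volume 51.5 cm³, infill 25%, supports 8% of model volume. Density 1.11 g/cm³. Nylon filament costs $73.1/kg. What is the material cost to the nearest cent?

Interior volume = 114 − 51.5, so 62.5 cm³.
Deposited infill = 0.25 × 62.5 = 15.625 cm³.
Support: 0.08 × 114 → 9.12 cm³.
Deposited volume = 51.5 + 15.625 + 9.12 = 76.245 cm³.
Mass = 76.245 × 1.11, so 84.63195 g.
Cost = 84.63195 g / 1000 × $73.1/kg = $6.19.

$6.19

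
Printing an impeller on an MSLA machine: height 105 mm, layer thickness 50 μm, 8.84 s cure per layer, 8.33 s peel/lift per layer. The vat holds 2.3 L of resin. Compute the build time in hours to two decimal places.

10.02 hours

Number of layers: 105 / 0.05 → 2100 (rounded up).
Cycle time: 8.84 + 8.33 → 17.17 s.
Total = 2100 × 17.17 = 36057 s = 10.02 hours.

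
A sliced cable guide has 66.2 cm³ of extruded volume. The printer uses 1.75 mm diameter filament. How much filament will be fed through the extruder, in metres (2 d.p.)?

27.52 m

Filament cross-section = π × (1.75/2)² = 2.4053 mm².
L = 66200 mm³ / 2.4053 mm² = 27522.55 mm, i.e. 27.52 m.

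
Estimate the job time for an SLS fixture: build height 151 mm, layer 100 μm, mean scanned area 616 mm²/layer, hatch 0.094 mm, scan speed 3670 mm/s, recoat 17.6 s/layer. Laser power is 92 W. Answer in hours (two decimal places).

8.13 hours

Layer count = ceil(151 / 0.1) = 1510.
Per-layer scan distance = 616 / 0.094 = 6553.2 mm.
Per-layer scan time = 6553.2 / 3670, so 1.7856 s.
Per-layer time = 1.7856 + 17.6, so 19.3856 s.
1510 layers × 19.3856 s/layer = 29272.256 s, i.e. 8.13 hours.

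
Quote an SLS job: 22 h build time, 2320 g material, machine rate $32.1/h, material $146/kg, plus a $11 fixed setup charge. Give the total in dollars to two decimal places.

Time charge = 32.1 × 22 = $706.20.
Feedstock cost: 146 × 2320/1000 → $338.72.
Adding setup: 706.20 + 338.72 + 11 → $1055.92.

$1055.92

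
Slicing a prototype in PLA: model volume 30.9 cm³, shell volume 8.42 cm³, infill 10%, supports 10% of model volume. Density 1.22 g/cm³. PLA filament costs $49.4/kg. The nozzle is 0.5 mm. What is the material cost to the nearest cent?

$0.83

Volume inside the shell = 30.9 − 8.42, so 22.48 cm³.
Deposited infill = 0.10 × 22.48 = 2.248 cm³.
Support = 0.10 × 30.9 = 3.09 cm³.
Total printed volume = 8.42 + 2.248 + 3.09 = 13.758 cm³.
Mass = 13.758 × 1.22, so 16.78476 g.
At $49.4/kg: 16.78476/1000 × 49.4 = $0.83.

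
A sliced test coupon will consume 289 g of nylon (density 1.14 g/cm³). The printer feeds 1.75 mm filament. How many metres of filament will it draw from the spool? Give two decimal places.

Extruded volume: 289/1.14 = 253.5088 cm³ (253508.8 mm³).
Filament cross-section = π × (1.75/2)² = 2.4053 mm².
Length = 253508.8 / 2.4053 = 105395.92 mm = 105.40 m.

105.40 m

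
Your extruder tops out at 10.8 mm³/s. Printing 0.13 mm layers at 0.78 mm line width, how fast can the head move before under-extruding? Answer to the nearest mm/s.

107 mm/s

A: 0.13 × 0.78 → 0.1014 mm².
v_max = Q/A = 10.8/0.1014 = 106.51 mm/s → 107 mm/s.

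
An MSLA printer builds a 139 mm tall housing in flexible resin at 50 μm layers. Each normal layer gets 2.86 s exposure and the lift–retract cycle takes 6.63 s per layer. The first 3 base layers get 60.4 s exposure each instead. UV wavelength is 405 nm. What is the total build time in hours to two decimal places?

7.38 hours

Layers = ⌈139/0.05⌉ = 2780.
Burn-in layers = 3 × (60.4 + 6.63) = 201.09 s.
Remaining layers: 2777 × (2.86 + 6.63) → 26353.73 s.
Sum: 201.09 + 26353.73 = 26554.82 s → 7.38 hours.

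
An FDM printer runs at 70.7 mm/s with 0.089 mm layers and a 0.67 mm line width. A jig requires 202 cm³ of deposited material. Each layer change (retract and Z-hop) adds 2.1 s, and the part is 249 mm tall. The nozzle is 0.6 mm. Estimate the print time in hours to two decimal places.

Extrusion cross-section = 0.089 × 0.67, so 0.05963 mm².
Toolpath length = 202 cm³ / 0.05963 mm² = 202000 / 0.05963 = 3387556.6 mm.
Print-move time: 3387556.6 / 70.7 → 47914.5 s.
Layer count = ceil(249 / 0.089) = 2798.
Layer-change overhead = 2798 × 2.1, so 5875.8 s.
Total = 47914.5 + 5875.8 = 53790.3 s = 14.94 hours.

14.94 hours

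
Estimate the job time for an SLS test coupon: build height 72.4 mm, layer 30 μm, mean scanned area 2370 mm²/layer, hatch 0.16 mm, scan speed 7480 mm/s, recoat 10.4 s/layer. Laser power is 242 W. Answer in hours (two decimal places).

Layer count = ceil(72.4 / 0.03) = 2414.
Hatch length per layer = 2370 / 0.16, so 14812.5 mm.
Scan time per layer = 14812.5 / 7480 = 1.9803 s.
Layer cycle: 1.9803 + 10.4 → 12.3803 s.
Build time = 2414 × 12.3803 = 29886.0442 s = 8.30 hours.

8.30 hours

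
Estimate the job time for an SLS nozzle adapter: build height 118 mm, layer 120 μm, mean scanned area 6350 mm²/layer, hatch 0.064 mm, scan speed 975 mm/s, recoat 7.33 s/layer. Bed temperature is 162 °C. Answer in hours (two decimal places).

29.82 hours

Layer count = ceil(118 / 0.12) = 984.
Per-layer scan distance = 6350 / 0.064, so 99218.8 mm.
Scan time per layer: 99218.8 / 975 → 101.7629 s.
Time per layer = 101.7629 + 7.33 = 109.0929 s.
Build time = 984 × 109.0929 = 107347.4136 s = 29.82 hours.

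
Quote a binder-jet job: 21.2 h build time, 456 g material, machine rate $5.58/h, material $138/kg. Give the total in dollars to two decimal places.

Time charge = 5.58 × 21.2, so $118.296.
Material charge: 138 × 456/1000 → $62.928.
Job cost: 118.296 + 62.928 = 181.224 ≈ $181.22.

$181.22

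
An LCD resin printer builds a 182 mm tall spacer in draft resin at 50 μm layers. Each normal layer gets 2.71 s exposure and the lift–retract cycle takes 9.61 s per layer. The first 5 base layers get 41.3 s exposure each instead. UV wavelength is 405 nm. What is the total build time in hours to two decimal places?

12.51 hours

Number of layers: 182 / 0.05 → 3640 (rounded up).
Burn-in layers: 5 × (41.3 + 9.61) → 254.55 s.
Normal layers: 3635 × (2.71 + 9.61) → 44783.2 s.
Sum: 254.55 + 44783.2 = 45037.75 s → 12.51 hours.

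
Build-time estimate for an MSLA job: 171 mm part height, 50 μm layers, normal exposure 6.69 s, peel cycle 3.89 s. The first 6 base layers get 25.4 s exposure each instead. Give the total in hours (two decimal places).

10.08 hours

Number of layers: 171 / 0.05 → 3420 (rounded up).
Burn-in layers: 6 × (25.4 + 3.89) → 175.74 s.
Normal layers = 3414 × (6.69 + 3.89), so 36120.12 s.
Sum: 175.74 + 36120.12 = 36295.86 s → 10.08 hours.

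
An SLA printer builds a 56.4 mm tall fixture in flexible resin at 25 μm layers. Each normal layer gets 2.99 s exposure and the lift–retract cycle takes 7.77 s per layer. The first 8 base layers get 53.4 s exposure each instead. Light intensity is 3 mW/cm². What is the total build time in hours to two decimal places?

6.85 hours

Layers = ⌈56.4/0.025⌉ = 2256.
Bottom layers = 8 × (53.4 + 7.77), so 489.36 s.
Normal layers = 2248 × (2.99 + 7.77), so 24188.48 s.
Total = 489.36 + 24188.48 = 24677.84 s = 6.85 hours.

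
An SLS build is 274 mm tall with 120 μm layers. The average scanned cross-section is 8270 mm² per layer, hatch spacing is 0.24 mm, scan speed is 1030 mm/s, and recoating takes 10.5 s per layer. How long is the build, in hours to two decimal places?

27.89 hours

Number of layers: 274 / 0.12 → 2284 (rounded up).
Scan path per layer = 8270 / 0.24 = 34458.3 mm.
Scan time per layer = 34458.3 / 1030 = 33.4547 s.
Per-layer time: 33.4547 + 10.5 → 43.9547 s.
Build time = 2284 × 43.9547 = 100392.5348 s = 27.89 hours.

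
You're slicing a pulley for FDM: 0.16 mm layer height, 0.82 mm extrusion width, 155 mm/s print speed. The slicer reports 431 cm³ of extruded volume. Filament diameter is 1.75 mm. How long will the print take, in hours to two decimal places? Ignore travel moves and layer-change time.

Line area = 0.16 × 0.82 = 0.1312 mm².
Total extruded path = 431000/0.1312 = 3285061 mm.
Extrusion time = 3285061 / 155, so 21193.9 s.
21193.9 s = 5.89 hours.

5.89 hours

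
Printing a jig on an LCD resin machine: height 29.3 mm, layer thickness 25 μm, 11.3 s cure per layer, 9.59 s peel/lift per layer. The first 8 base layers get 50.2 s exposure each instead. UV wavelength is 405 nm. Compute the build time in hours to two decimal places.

6.89 hours

Layer count = ceil(29.3 / 0.025) = 1172.
Base layers = 8 × (50.2 + 9.59), so 478.32 s.
Normal layers: 1164 × (11.3 + 9.59) → 24315.96 s.
Total = 478.32 + 24315.96 = 24794.28 s = 6.89 hours.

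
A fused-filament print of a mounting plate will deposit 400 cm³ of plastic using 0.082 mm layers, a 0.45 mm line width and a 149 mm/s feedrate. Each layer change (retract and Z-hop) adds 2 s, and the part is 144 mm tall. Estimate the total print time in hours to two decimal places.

21.19 hours

Line area = 0.082 × 0.45 = 0.0369 mm².
Toolpath length = 400 cm³ / 0.0369 mm² = 400000 / 0.0369 = 10840108.4 mm.
Print-move time = 10840108.4 / 149 = 72752.4 s.
Layer count = ceil(144 / 0.082) = 1757.
Layer-change overhead = 1757 × 2 = 3514 s.
Altogether 72752.4 + 3514 = 76266.4 s, i.e. 21.19 hours.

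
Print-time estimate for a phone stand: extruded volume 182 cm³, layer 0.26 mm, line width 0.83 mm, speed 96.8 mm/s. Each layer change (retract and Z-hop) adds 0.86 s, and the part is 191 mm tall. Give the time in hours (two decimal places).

Extrusion cross-section = 0.26 × 0.83 = 0.2158 mm².
Path length: 182000 mm³ / 0.2158 mm² → 843373.5 mm.
Time extruding: 843373.5 / 96.8 → 8712.5 s.
Layers = ⌈191/0.26⌉ = 735.
Non-print overhead = 735 × 0.86, so 632.1 s.
Altogether 8712.5 + 632.1 = 9344.6 s, i.e. 2.60 hours.

2.60 hours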